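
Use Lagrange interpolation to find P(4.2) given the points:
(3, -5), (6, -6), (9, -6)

Lagrange interpolation formula:
P(x) = Σ yᵢ × Lᵢ(x)
where Lᵢ(x) = Π_{j≠i} (x - xⱼ)/(xᵢ - xⱼ)

L_0(4.2) = (4.2 - 6)/(3 - 6) × (4.2 - 9)/(3 - 9) = 0.480000
L_1(4.2) = (4.2 - 3)/(6 - 3) × (4.2 - 9)/(6 - 9) = 0.640000
L_2(4.2) = (4.2 - 3)/(9 - 3) × (4.2 - 6)/(9 - 6) = -0.120000

P(4.2) = (-5)×L_0(4.2) + (-6)×L_1(4.2) + (-6)×L_2(4.2)
P(4.2) = -5.520000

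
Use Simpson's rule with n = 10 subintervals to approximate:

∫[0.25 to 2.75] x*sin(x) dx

f(x) = x*sin(x)
a = 0.25, b = 2.75, n = 10
h = (b - a)/n = 0.250000

Simpson's rule: (h/3)[f(x₀) + 4f(x₁) + 2f(x₂) + ... + f(xₙ)]

x_0 = 0.2500, f(x_0) = 0.061851, coefficient = 1
x_1 = 0.5000, f(x_1) = 0.239713, coefficient = 4
x_2 = 0.7500, f(x_2) = 0.511229, coefficient = 2
x_3 = 1.0000, f(x_3) = 0.841471, coefficient = 4
x_4 = 1.2500, f(x_4) = 1.186231, coefficient = 2
x_5 = 1.5000, f(x_5) = 1.496242, coefficient = 4
x_6 = 1.7500, f(x_6) = 1.721975, coefficient = 2
x_7 = 2.0000, f(x_7) = 1.818595, coefficient = 4
x_8 = 2.2500, f(x_8) = 1.750665, coefficient = 2
x_9 = 2.5000, f(x_9) = 1.496180, coefficient = 4
x_10 = 2.7500, f(x_10) = 1.049568, coefficient = 1

I ≈ (0.250000/3) × 35.020424 = 2.918369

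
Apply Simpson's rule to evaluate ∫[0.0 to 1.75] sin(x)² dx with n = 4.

f(x) = sin(x)²
a = 0.0, b = 1.75, n = 4
h = (b - a)/n = 0.437500

Simpson's rule: (h/3)[f(x₀) + 4f(x₁) + 2f(x₂) + ... + f(xₙ)]

x_0 = 0.0000, f(x_0) = 0.000000, coefficient = 1
x_1 = 0.4375, f(x_1) = 0.179502, coefficient = 4
x_2 = 0.8750, f(x_2) = 0.589123, coefficient = 2
x_3 = 1.3125, f(x_3) = 0.934754, coefficient = 4
x_4 = 1.7500, f(x_4) = 0.968228, coefficient = 1

I ≈ (0.437500/3) × 6.603495 = 0.963010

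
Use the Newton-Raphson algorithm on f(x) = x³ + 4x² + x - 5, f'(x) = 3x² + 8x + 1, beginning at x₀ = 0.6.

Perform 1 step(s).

f(x) = x³ + 4x² + x - 5
f'(x) = 3x² + 8x + 1
x₀ = 0.6

Newton-Raphson formula: x_{n+1} = x_n - f(x_n)/f'(x_n)

Iteration 1:
  f(0.600000) = -2.744000
  f'(0.600000) = 6.880000
  x_1 = 0.600000 - (-2.744000)/6.880000 = 0.998837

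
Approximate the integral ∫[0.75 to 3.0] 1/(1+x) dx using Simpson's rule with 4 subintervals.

f(x) = 1/(1+x)
a = 0.75, b = 3.0, n = 4
h = (b - a)/n = 0.562500

Simpson's rule: (h/3)[f(x₀) + 4f(x₁) + 2f(x₂) + ... + f(xₙ)]

x_0 = 0.7500, f(x_0) = 0.571429, coefficient = 1
x_1 = 1.3125, f(x_1) = 0.432432, coefficient = 4
x_2 = 1.8750, f(x_2) = 0.347826, coefficient = 2
x_3 = 2.4375, f(x_3) = 0.290909, coefficient = 4
x_4 = 3.0000, f(x_4) = 0.250000, coefficient = 1

I ≈ (0.562500/3) × 4.410447 = 0.826959
Exact value: 0.826679
Error: 0.000280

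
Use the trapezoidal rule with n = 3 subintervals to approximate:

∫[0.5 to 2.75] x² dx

f(x) = x²
a = 0.5, b = 2.75, n = 3
h = (b - a)/n = 0.750000

Trapezoidal rule: (h/2)[f(x₀) + 2f(x₁) + 2f(x₂) + ... + f(xₙ)]

x_0 = 0.5000, f(x_0) = 0.250000, coefficient = 1
x_1 = 1.2500, f(x_1) = 1.562500, coefficient = 2
x_2 = 2.0000, f(x_2) = 4.000000, coefficient = 2
x_3 = 2.7500, f(x_3) = 7.562500, coefficient = 1

I ≈ (0.750000/2) × 18.937500 = 7.101562
Exact value: 6.890625
Error: 0.210938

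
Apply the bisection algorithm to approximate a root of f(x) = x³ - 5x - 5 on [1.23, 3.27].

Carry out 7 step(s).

f(x) = x³ - 5x - 5
Initial interval: [1.23, 3.27]

Iteration 1:
  c_1 = (1.230000 + 3.270000)/2 = 2.250000
  f(c_1) = f(2.250000) = -4.859375
  f(a) × f(c) ≥ 0, new interval: [2.250000, 3.270000]
Iteration 2:
  c_2 = (2.250000 + 3.270000)/2 = 2.760000
  f(c_2) = f(2.760000) = 2.224576
  f(a) × f(c) < 0, new interval: [2.250000, 2.760000]
Iteration 3:
  c_3 = (2.250000 + 2.760000)/2 = 2.505000
  f(c_3) = f(2.505000) = -1.806062
  f(a) × f(c) ≥ 0, new interval: [2.505000, 2.760000]
Iteration 4:
  c_4 = (2.505000 + 2.760000)/2 = 2.632500
  f(c_4) = f(2.632500) = 0.080873
  f(a) × f(c) < 0, new interval: [2.505000, 2.632500]
Iteration 5:
  c_5 = (2.505000 + 2.632500)/2 = 2.568750
  f(c_5) = f(2.568750) = -0.893913
  f(a) × f(c) ≥ 0, new interval: [2.568750, 2.632500]
Iteration 6:
  c_6 = (2.568750 + 2.632500)/2 = 2.600625
  f(c_6) = f(2.600625) = -0.414447
  f(a) × f(c) ≥ 0, new interval: [2.600625, 2.632500]
Iteration 7:
  c_7 = (2.600625 + 2.632500)/2 = 2.616562
  f(c_7) = f(2.616562) = -0.168781
  f(a) × f(c) ≥ 0, new interval: [2.616562, 2.632500]

After 7 iteration(s), the approximation is c_7 = 2.616562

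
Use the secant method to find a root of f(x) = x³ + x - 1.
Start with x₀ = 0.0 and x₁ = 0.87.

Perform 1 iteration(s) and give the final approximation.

f(x) = x³ + x - 1
x₀ = 0.0, x₁ = 0.87

Secant formula: x_{n+1} = x_n - f(x_n)(x_n - x_{n-1})/(f(x_n) - f(x_{n-1}))

Iteration 1:
  f(0.000000) = -1.000000
  f(0.870000) = 0.528503
  x_2 = 0.870000 - 0.528503×(0.870000 - 0.000000)/(0.528503 - (-1.000000))
       = 0.569184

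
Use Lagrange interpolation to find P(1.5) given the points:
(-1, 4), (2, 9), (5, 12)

Lagrange interpolation formula:
P(x) = Σ yᵢ × Lᵢ(x)
where Lᵢ(x) = Π_{j≠i} (x - xⱼ)/(xᵢ - xⱼ)

L_0(1.5) = (1.5 - 2)/(-1 - 2) × (1.5 - 5)/(-1 - 5) = 0.097222
L_1(1.5) = (1.5 - (-1))/(2 - (-1)) × (1.5 - 5)/(2 - 5) = 0.972222
L_2(1.5) = (1.5 - (-1))/(5 - (-1)) × (1.5 - 2)/(5 - 2) = -0.069444

P(1.5) = 4×L_0(1.5) + 9×L_1(1.5) + 12×L_2(1.5)
P(1.5) = 8.305556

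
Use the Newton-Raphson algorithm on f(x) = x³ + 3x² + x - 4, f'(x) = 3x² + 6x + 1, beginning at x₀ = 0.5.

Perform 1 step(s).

f(x) = x³ + 3x² + x - 4
f'(x) = 3x² + 6x + 1
x₀ = 0.5

Newton-Raphson formula: x_{n+1} = x_n - f(x_n)/f'(x_n)

Iteration 1:
  f(0.500000) = -2.625000
  f'(0.500000) = 4.750000
  x_1 = 0.500000 - (-2.625000)/4.750000 = 1.052632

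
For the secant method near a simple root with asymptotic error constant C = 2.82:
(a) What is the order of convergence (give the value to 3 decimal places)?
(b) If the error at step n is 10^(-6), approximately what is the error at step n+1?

(a) Secant method has superlinear convergence with order φ = (1+√5)/2 ≈ 1.618.
    This means |e_{n+1}| ≈ C|e_n|^1.618.

(b) With |e_n| = 10^(-6) and C = 2.82:
    |e_{n+1}| ≈ 2.82 × (10^(-6))^1.618 = 2.82 × 10^(-9.71)

(a) ≈ 1.618 (golden ratio); (b) |e_{n+1}| ≈ 5.521e-10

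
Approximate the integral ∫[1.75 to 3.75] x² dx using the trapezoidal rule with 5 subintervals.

f(x) = x²
a = 1.75, b = 3.75, n = 5
h = (b - a)/n = 0.400000

Trapezoidal rule: (h/2)[f(x₀) + 2f(x₁) + 2f(x₂) + ... + f(xₙ)]

x_0 = 1.7500, f(x_0) = 3.062500, coefficient = 1
x_1 = 2.1500, f(x_1) = 4.622500, coefficient = 2
x_2 = 2.5500, f(x_2) = 6.502500, coefficient = 2
x_3 = 2.9500, f(x_3) = 8.702500, coefficient = 2
x_4 = 3.3500, f(x_4) = 11.222500, coefficient = 2
x_5 = 3.7500, f(x_5) = 14.062500, coefficient = 1

I ≈ (0.400000/2) × 79.225000 = 15.845000
Exact value: 15.791667
Error: 0.053333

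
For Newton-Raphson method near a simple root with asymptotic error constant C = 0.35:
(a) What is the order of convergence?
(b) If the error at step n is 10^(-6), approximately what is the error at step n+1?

(a) Newton-Raphson has quadratic (order 2) convergence near simple roots.
    This means |e_{n+1}| ≈ C|e_n|².

(b) With |e_n| = 10^(-6) and C = 0.35:
    |e_{n+1}| ≈ 0.35 × (10^(-6))² = 0.35 × 10^(-12)

(a) 2 (quadratic); (b) |e_{n+1}| ≈ 3.500e-13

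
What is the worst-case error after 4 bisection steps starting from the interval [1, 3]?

Bisection error bound: |error| ≤ (b-a)/2^n
|error| ≤ (3 - 1)/2^4 = 2/2^4
|error| ≤ 0.1250000000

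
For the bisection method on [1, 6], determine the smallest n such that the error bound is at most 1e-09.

We need (b-a)/2^n ≤ 1e-09
(6 - 1)/2^n ≤ 1e-09
5/2^n ≤ 1e-09
2^n ≥ 5000000000
n ≥ log₂(5000000000) = 32.22
n ≥ 33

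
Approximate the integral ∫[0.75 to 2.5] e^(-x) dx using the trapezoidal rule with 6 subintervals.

f(x) = e^(-x)
a = 0.75, b = 2.5, n = 6
h = (b - a)/n = 0.291667

Trapezoidal rule: (h/2)[f(x₀) + 2f(x₁) + 2f(x₂) + ... + f(xₙ)]

x_0 = 0.7500, f(x_0) = 0.472367, coefficient = 1
x_1 = 1.0417, f(x_1) = 0.352866, coefficient = 2
x_2 = 1.3333, f(x_2) = 0.263597, coefficient = 2
x_3 = 1.6250, f(x_3) = 0.196912, coefficient = 2
x_4 = 1.9167, f(x_4) = 0.147096, coefficient = 2
x_5 = 2.2083, f(x_5) = 0.109884, coefficient = 2
x_6 = 2.5000, f(x_6) = 0.082085, coefficient = 1

I ≈ (0.291667/2) × 2.695162 = 0.393044
Exact value: 0.390282
Error: 0.002763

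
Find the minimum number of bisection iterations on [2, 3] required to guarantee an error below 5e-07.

We need (b-a)/2^n ≤ 5e-07
(3 - 2)/2^n ≤ 5e-07
1/2^n ≤ 5e-07
2^n ≥ 2000000
n ≥ log₂(2000000) = 20.93
n ≥ 21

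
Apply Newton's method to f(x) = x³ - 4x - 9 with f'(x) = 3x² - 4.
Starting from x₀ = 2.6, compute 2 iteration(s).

f(x) = x³ - 4x - 9
f'(x) = 3x² - 4
x₀ = 2.6

Newton-Raphson formula: x_{n+1} = x_n - f(x_n)/f'(x_n)

Iteration 1:
  f(2.600000) = -1.824000
  f'(2.600000) = 16.280000
  x_1 = 2.600000 - (-1.824000)/16.280000 = 2.712039
Iteration 2:
  f(2.712039) = 0.099318
  f'(2.712039) = 18.065472
  x_2 = 2.712039 - 0.099318/18.065472 = 2.706542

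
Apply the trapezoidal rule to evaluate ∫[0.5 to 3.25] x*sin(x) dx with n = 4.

f(x) = x*sin(x)
a = 0.5, b = 3.25, n = 4
h = (b - a)/n = 0.687500

Trapezoidal rule: (h/2)[f(x₀) + 2f(x₁) + 2f(x₂) + ... + f(xₙ)]

x_0 = 0.5000, f(x_0) = 0.239713, coefficient = 1
x_1 = 1.1875, f(x_1) = 1.101331, coefficient = 2
x_2 = 1.8750, f(x_2) = 1.788911, coefficient = 2
x_3 = 2.5625, f(x_3) = 1.402366, coefficient = 2
x_4 = 3.2500, f(x_4) = -0.351634, coefficient = 1

I ≈ (0.687500/2) × 8.473295 = 2.912695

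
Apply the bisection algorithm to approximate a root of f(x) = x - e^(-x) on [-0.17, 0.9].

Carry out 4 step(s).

f(x) = x - e^(-x)
Initial interval: [-0.17, 0.9]

Iteration 1:
  c_1 = (-0.170000 + 0.900000)/2 = 0.365000
  f(c_1) = f(0.365000) = -0.329197
  f(a) × f(c) ≥ 0, new interval: [0.365000, 0.900000]
Iteration 2:
  c_2 = (0.365000 + 0.900000)/2 = 0.632500
  f(c_2) = f(0.632500) = 0.101238
  f(a) × f(c) < 0, new interval: [0.365000, 0.632500]
Iteration 3:
  c_3 = (0.365000 + 0.632500)/2 = 0.498750
  f(c_3) = f(0.498750) = -0.108539
  f(a) × f(c) ≥ 0, new interval: [0.498750, 0.632500]
Iteration 4:
  c_4 = (0.498750 + 0.632500)/2 = 0.565625
  f(c_4) = f(0.565625) = -0.002380
  f(a) × f(c) ≥ 0, new interval: [0.565625, 0.632500]

After 4 iteration(s), the approximation is c_4 = 0.565625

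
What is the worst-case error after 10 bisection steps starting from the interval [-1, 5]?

Bisection error bound: |error| ≤ (b-a)/2^n
|error| ≤ (5 - (-1))/2^10 = 6/2^10
|error| ≤ 0.0058593750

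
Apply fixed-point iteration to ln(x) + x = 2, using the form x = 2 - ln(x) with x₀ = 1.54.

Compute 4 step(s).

Equation: ln(x) + x = 2
Fixed-point form: x = 2 - ln(x)
x₀ = 1.54

x_1 = g(1.540000) = 1.568218
x_2 = g(1.568218) = 1.550060
x_3 = g(1.550060) = 1.561706
x_4 = g(1.561706) = 1.554221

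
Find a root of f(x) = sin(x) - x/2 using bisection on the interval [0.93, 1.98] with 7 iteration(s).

f(x) = sin(x) - x/2
Initial interval: [0.93, 1.98]

Iteration 1:
  c_1 = (0.930000 + 1.980000)/2 = 1.455000
  f(c_1) = f(1.455000) = 0.265803
  f(a) × f(c) ≥ 0, new interval: [1.455000, 1.980000]
Iteration 2:
  c_2 = (1.455000 + 1.980000)/2 = 1.717500
  f(c_2) = f(1.717500) = 0.130508
  f(a) × f(c) ≥ 0, new interval: [1.717500, 1.980000]
Iteration 3:
  c_3 = (1.717500 + 1.980000)/2 = 1.848750
  f(c_3) = f(1.848750) = 0.037244
  f(a) × f(c) ≥ 0, new interval: [1.848750, 1.980000]
Iteration 4:
  c_4 = (1.848750 + 1.980000)/2 = 1.914375
  f(c_4) = f(1.914375) = -0.015632
  f(a) × f(c) < 0, new interval: [1.848750, 1.914375]
Iteration 5:
  c_5 = (1.848750 + 1.914375)/2 = 1.881562
  f(c_5) = f(1.881562) = 0.011318
  f(a) × f(c) ≥ 0, new interval: [1.881562, 1.914375]
Iteration 6:
  c_6 = (1.881562 + 1.914375)/2 = 1.897969
  f(c_6) = f(1.897969) = -0.002030
  f(a) × f(c) < 0, new interval: [1.881562, 1.897969]
Iteration 7:
  c_7 = (1.881562 + 1.897969)/2 = 1.889766
  f(c_7) = f(1.889766) = 0.004676
  f(a) × f(c) ≥ 0, new interval: [1.889766, 1.897969]

After 7 iteration(s), the approximation is c_7 = 1.889766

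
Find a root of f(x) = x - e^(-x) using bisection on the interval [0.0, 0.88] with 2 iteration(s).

f(x) = x - e^(-x)
Initial interval: [0.0, 0.88]

Iteration 1:
  c_1 = (0.000000 + 0.880000)/2 = 0.440000
  f(c_1) = f(0.440000) = -0.204036
  f(a) × f(c) ≥ 0, new interval: [0.440000, 0.880000]
Iteration 2:
  c_2 = (0.440000 + 0.880000)/2 = 0.660000
  f(c_2) = f(0.660000) = 0.143149
  f(a) × f(c) < 0, new interval: [0.440000, 0.660000]

After 2 iteration(s), the approximation is c_2 = 0.660000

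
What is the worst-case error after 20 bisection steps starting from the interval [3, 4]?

Bisection error bound: |error| ≤ (b-a)/2^n
|error| ≤ (4 - 3)/2^20 = 1/2^20
|error| ≤ 0.0000009537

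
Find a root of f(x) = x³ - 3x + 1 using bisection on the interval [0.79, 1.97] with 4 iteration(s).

f(x) = x³ - 3x + 1
Initial interval: [0.79, 1.97]

Iteration 1:
  c_1 = (0.790000 + 1.970000)/2 = 1.380000
  f(c_1) = f(1.380000) = -0.511928
  f(a) × f(c) ≥ 0, new interval: [1.380000, 1.970000]
Iteration 2:
  c_2 = (1.380000 + 1.970000)/2 = 1.675000
  f(c_2) = f(1.675000) = 0.674422
  f(a) × f(c) < 0, new interval: [1.380000, 1.675000]
Iteration 3:
  c_3 = (1.380000 + 1.675000)/2 = 1.527500
  f(c_3) = f(1.527500) = -0.018451
  f(a) × f(c) ≥ 0, new interval: [1.527500, 1.675000]
Iteration 4:
  c_4 = (1.527500 + 1.675000)/2 = 1.601250
  f(c_4) = f(1.601250) = 0.301858
  f(a) × f(c) < 0, new interval: [1.527500, 1.601250]

After 4 iteration(s), the approximation is c_4 = 1.601250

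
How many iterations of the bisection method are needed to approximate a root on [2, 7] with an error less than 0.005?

We need (b-a)/2^n ≤ 0.005
(7 - 2)/2^n ≤ 0.005
5/2^n ≤ 0.005
2^n ≥ 1000
n ≥ log₂(1000) = 9.97
n ≥ 10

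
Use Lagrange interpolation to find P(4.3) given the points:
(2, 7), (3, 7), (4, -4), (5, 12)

Lagrange interpolation formula:
P(x) = Σ yᵢ × Lᵢ(x)
where Lᵢ(x) = Π_{j≠i} (x - xⱼ)/(xᵢ - xⱼ)

L_0(4.3) = (4.3 - 3)/(2 - 3) × (4.3 - 4)/(2 - 4) × (4.3 - 5)/(2 - 5) = 0.045500
L_1(4.3) = (4.3 - 2)/(3 - 2) × (4.3 - 4)/(3 - 4) × (4.3 - 5)/(3 - 5) = -0.241500
L_2(4.3) = (4.3 - 2)/(4 - 2) × (4.3 - 3)/(4 - 3) × (4.3 - 5)/(4 - 5) = 1.046500
L_3(4.3) = (4.3 - 2)/(5 - 2) × (4.3 - 3)/(5 - 3) × (4.3 - 4)/(5 - 4) = 0.149500

P(4.3) = 7×L_0(4.3) + 7×L_1(4.3) + (-4)×L_2(4.3) + 12×L_3(4.3)
P(4.3) = -3.764000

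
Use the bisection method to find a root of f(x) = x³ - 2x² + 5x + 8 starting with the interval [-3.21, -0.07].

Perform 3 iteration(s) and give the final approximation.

f(x) = x³ - 2x² + 5x + 8
Initial interval: [-3.21, -0.07]

Iteration 1:
  c_1 = (-3.210000 + (-0.070000))/2 = -1.640000
  f(c_1) = f(-1.640000) = -9.990144
  f(a) × f(c) ≥ 0, new interval: [-1.640000, -0.070000]
Iteration 2:
  c_2 = (-1.640000 + (-0.070000))/2 = -0.855000
  f(c_2) = f(-0.855000) = 1.637924
  f(a) × f(c) < 0, new interval: [-1.640000, -0.855000]
Iteration 3:
  c_3 = (-1.640000 + (-0.855000))/2 = -1.247500
  f(c_3) = f(-1.247500) = -3.291442
  f(a) × f(c) ≥ 0, new interval: [-1.247500, -0.855000]

After 3 iteration(s), the approximation is c_3 = -1.247500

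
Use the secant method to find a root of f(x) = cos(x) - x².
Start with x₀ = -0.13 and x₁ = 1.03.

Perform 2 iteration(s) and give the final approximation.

f(x) = cos(x) - x²
x₀ = -0.13, x₁ = 1.03

Secant formula: x_{n+1} = x_n - f(x_n)(x_n - x_{n-1})/(f(x_n) - f(x_{n-1}))

Iteration 1:
  f(-0.130000) = 0.974662
  f(1.030000) = -0.546081
  x_2 = 1.030000 - (-0.546081)×(1.030000 - (-0.130000))/(-0.546081 - 0.974662)
       = 0.613457
Iteration 2:
  f(1.030000) = -0.546081
  f(0.613457) = 0.441332
  x_3 = 0.613457 - 0.441332×(0.613457 - 1.030000)/(0.441332 - (-0.546081))
       = 0.799634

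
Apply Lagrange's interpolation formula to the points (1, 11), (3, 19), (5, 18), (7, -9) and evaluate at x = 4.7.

Lagrange interpolation formula:
P(x) = Σ yᵢ × Lᵢ(x)
where Lᵢ(x) = Π_{j≠i} (x - xⱼ)/(xᵢ - xⱼ)

L_0(4.7) = (4.7 - 3)/(1 - 3) × (4.7 - 5)/(1 - 5) × (4.7 - 7)/(1 - 7) = -0.024437
L_1(4.7) = (4.7 - 1)/(3 - 1) × (4.7 - 5)/(3 - 5) × (4.7 - 7)/(3 - 7) = 0.159562
L_2(4.7) = (4.7 - 1)/(5 - 1) × (4.7 - 3)/(5 - 3) × (4.7 - 7)/(5 - 7) = 0.904188
L_3(4.7) = (4.7 - 1)/(7 - 1) × (4.7 - 3)/(7 - 3) × (4.7 - 5)/(7 - 5) = -0.039312

P(4.7) = 11×L_0(4.7) + 19×L_1(4.7) + 18×L_2(4.7) + (-9)×L_3(4.7)
P(4.7) = 19.392062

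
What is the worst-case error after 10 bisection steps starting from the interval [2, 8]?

Bisection error bound: |error| ≤ (b-a)/2^n
|error| ≤ (8 - 2)/2^10 = 6/2^10
|error| ≤ 0.0058593750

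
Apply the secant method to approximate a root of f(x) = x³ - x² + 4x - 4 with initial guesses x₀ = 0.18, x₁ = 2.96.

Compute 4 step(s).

f(x) = x³ - x² + 4x - 4
x₀ = 0.18, x₁ = 2.96

Secant formula: x_{n+1} = x_n - f(x_n)(x_n - x_{n-1})/(f(x_n) - f(x_{n-1}))

Iteration 1:
  f(0.180000) = -3.306568
  f(2.960000) = 25.012736
  x_2 = 2.960000 - 25.012736×(2.960000 - 0.180000)/(25.012736 - (-3.306568))
       = 0.504593
Iteration 2:
  f(2.960000) = 25.012736
  f(0.504593) = -2.107764
  x_3 = 0.504593 - (-2.107764)×(0.504593 - 2.960000)/(-2.107764 - 25.012736)
       = 0.695424
Iteration 3:
  f(0.504593) = -2.107764
  f(0.695424) = -1.365602
  x_4 = 0.695424 - (-1.365602)×(0.695424 - 0.504593)/(-1.365602 - (-2.107764))
       = 1.046558
Iteration 4:
  f(0.695424) = -1.365602
  f(1.046558) = 0.237226
  x_5 = 1.046558 - 0.237226×(1.046558 - 0.695424)/(0.237226 - (-1.365602))
       = 0.994588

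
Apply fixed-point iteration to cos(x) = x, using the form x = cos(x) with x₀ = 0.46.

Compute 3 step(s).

Equation: cos(x) = x
Fixed-point form: x = cos(x)
x₀ = 0.46

x_1 = g(0.460000) = 0.896052
x_2 = g(0.896052) = 0.624697
x_3 = g(0.624697) = 0.811140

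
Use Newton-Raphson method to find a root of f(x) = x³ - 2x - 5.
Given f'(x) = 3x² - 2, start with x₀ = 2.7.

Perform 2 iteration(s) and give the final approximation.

f(x) = x³ - 2x - 5
f'(x) = 3x² - 2
x₀ = 2.7

Newton-Raphson formula: x_{n+1} = x_n - f(x_n)/f'(x_n)

Iteration 1:
  f(2.700000) = 9.283000
  f'(2.700000) = 19.870000
  x_1 = 2.700000 - 9.283000/19.870000 = 2.232813
Iteration 2:
  f(2.232813) = 1.665964
  f'(2.232813) = 12.956366
  x_2 = 2.232813 - 1.665964/12.956366 = 2.104231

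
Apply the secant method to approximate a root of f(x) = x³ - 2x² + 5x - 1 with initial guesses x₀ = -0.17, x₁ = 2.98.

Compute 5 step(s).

f(x) = x³ - 2x² + 5x - 1
x₀ = -0.17, x₁ = 2.98

Secant formula: x_{n+1} = x_n - f(x_n)(x_n - x_{n-1})/(f(x_n) - f(x_{n-1}))

Iteration 1:
  f(-0.170000) = -1.912713
  f(2.980000) = 22.602792
  x_2 = 2.980000 - 22.602792×(2.980000 - (-0.170000))/(22.602792 - (-1.912713))
       = 0.075765
Iteration 2:
  f(2.980000) = 22.602792
  f(0.075765) = -0.632222
  x_3 = 0.075765 - (-0.632222)×(0.075765 - 2.980000)/(-0.632222 - 22.602792)
       = 0.154789
Iteration 3:
  f(0.075765) = -0.632222
  f(0.154789) = -0.270267
  x_4 = 0.154789 - (-0.270267)×(0.154789 - 0.075765)/(-0.270267 - (-0.632222))
       = 0.213795
Iteration 4:
  f(0.154789) = -0.270267
  f(0.213795) = -0.012670
  x_5 = 0.213795 - (-0.012670)×(0.213795 - 0.154789)/(-0.012670 - (-0.270267))
       = 0.216697
Iteration 5:
  f(0.213795) = -0.012670
  f(0.216697) = -0.000254
  x_6 = 0.216697 - (-0.000254)×(0.216697 - 0.213795)/(-0.000254 - (-0.012670))
       = 0.216757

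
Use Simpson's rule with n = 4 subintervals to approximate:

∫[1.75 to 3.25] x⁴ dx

f(x) = x⁴
a = 1.75, b = 3.25, n = 4
h = (b - a)/n = 0.375000

Simpson's rule: (h/3)[f(x₀) + 4f(x₁) + 2f(x₂) + ... + f(xₙ)]

x_0 = 1.7500, f(x_0) = 9.378906, coefficient = 1
x_1 = 2.1250, f(x_1) = 20.390869, coefficient = 4
x_2 = 2.5000, f(x_2) = 39.062500, coefficient = 2
x_3 = 2.8750, f(x_3) = 68.320557, coefficient = 4
x_4 = 3.2500, f(x_4) = 111.566406, coefficient = 1

I ≈ (0.375000/3) × 553.916016 = 69.239502
Exact value: 69.235547
Error: 0.003955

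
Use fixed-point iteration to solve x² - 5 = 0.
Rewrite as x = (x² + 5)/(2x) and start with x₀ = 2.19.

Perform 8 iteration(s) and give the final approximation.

Equation: x² - 5 = 0
Fixed-point form: x = (x² + 5)/(2x)
x₀ = 2.19

x_1 = g(2.190000) = 2.236553
x_2 = g(2.236553) = 2.236068
x_3 = g(2.236068) = 2.236068
x_4 = g(2.236068) = 2.236068
x_5 = g(2.236068) = 2.236068
x_6 = g(2.236068) = 2.236068
x_7 = g(2.236068) = 2.236068
x_8 = g(2.236068) = 2.236068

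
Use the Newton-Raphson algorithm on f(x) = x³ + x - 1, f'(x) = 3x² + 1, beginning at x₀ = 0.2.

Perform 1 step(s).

f(x) = x³ + x - 1
f'(x) = 3x² + 1
x₀ = 0.2

Newton-Raphson formula: x_{n+1} = x_n - f(x_n)/f'(x_n)

Iteration 1:
  f(0.200000) = -0.792000
  f'(0.200000) = 1.120000
  x_1 = 0.200000 - (-0.792000)/1.120000 = 0.907143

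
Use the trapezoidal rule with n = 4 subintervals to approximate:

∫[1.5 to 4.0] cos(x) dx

f(x) = cos(x)
a = 1.5, b = 4.0, n = 4
h = (b - a)/n = 0.625000

Trapezoidal rule: (h/2)[f(x₀) + 2f(x₁) + 2f(x₂) + ... + f(xₙ)]

x_0 = 1.5000, f(x_0) = 0.070737, coefficient = 1
x_1 = 2.1250, f(x_1) = -0.526266, coefficient = 2
x_2 = 2.7500, f(x_2) = -0.924302, coefficient = 2
x_3 = 3.3750, f(x_3) = -0.972884, coefficient = 2
x_4 = 4.0000, f(x_4) = -0.653644, coefficient = 1

I ≈ (0.625000/2) × -5.429812 = -1.696816
Exact value: -1.754297
Error: 0.057481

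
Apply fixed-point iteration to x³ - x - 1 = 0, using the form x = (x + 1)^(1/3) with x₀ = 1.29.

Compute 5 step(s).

Equation: x³ - x - 1 = 0
Fixed-point form: x = (x + 1)^(1/3)
x₀ = 1.29

x_1 = g(1.290000) = 1.318090
x_2 = g(1.318090) = 1.323458
x_3 = g(1.323458) = 1.324479
x_4 = g(1.324479) = 1.324672
x_5 = g(1.324672) = 1.324709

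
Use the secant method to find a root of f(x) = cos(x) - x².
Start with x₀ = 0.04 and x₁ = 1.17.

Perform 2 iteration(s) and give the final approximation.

f(x) = cos(x) - x²
x₀ = 0.04, x₁ = 1.17

Secant formula: x_{n+1} = x_n - f(x_n)(x_n - x_{n-1})/(f(x_n) - f(x_{n-1}))

Iteration 1:
  f(0.040000) = 0.997600
  f(1.170000) = -0.978748
  x_2 = 1.170000 - (-0.978748)×(1.170000 - 0.040000)/(-0.978748 - 0.997600)
       = 0.610389
Iteration 2:
  f(1.170000) = -0.978748
  f(0.610389) = 0.446850
  x_3 = 0.610389 - 0.446850×(0.610389 - 1.170000)/(0.446850 - (-0.978748))
       = 0.785798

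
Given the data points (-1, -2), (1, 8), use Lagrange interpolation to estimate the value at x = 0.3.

Lagrange interpolation formula:
P(x) = Σ yᵢ × Lᵢ(x)
where Lᵢ(x) = Π_{j≠i} (x - xⱼ)/(xᵢ - xⱼ)

L_0(0.3) = (0.3 - 1)/(-1 - 1) = 0.350000
L_1(0.3) = (0.3 - (-1))/(1 - (-1)) = 0.650000

P(0.3) = (-2)×L_0(0.3) + 8×L_1(0.3)
P(0.3) = 4.500000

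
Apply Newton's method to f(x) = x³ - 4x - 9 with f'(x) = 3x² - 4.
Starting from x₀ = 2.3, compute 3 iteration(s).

f(x) = x³ - 4x - 9
f'(x) = 3x² - 4
x₀ = 2.3

Newton-Raphson formula: x_{n+1} = x_n - f(x_n)/f'(x_n)

Iteration 1:
  f(2.300000) = -6.033000
  f'(2.300000) = 11.870000
  x_1 = 2.300000 - (-6.033000)/11.870000 = 2.808256
Iteration 2:
  f(2.808256) = 1.913732
  f'(2.808256) = 19.658907
  x_2 = 2.808256 - 1.913732/19.658907 = 2.710909
Iteration 3:
  f(2.710909) = 0.078914
  f'(2.710909) = 18.047087
  x_3 = 2.710909 - 0.078914/18.047087 = 2.706537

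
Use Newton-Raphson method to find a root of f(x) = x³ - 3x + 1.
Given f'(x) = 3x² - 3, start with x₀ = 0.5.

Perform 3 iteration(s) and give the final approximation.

f(x) = x³ - 3x + 1
f'(x) = 3x² - 3
x₀ = 0.5

Newton-Raphson formula: x_{n+1} = x_n - f(x_n)/f'(x_n)

Iteration 1:
  f(0.500000) = -0.375000
  f'(0.500000) = -2.250000
  x_1 = 0.500000 - (-0.375000)/(-2.250000) = 0.333333
Iteration 2:
  f(0.333333) = 0.037037
  f'(0.333333) = -2.666667
  x_2 = 0.333333 - 0.037037/(-2.666667) = 0.347222
Iteration 3:
  f(0.347222) = 0.000196
  f'(0.347222) = -2.638310
  x_3 = 0.347222 - 0.000196/(-2.638310) = 0.347296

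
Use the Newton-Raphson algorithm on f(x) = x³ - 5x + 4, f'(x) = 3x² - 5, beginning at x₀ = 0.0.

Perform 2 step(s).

f(x) = x³ - 5x + 4
f'(x) = 3x² - 5
x₀ = 0.0

Newton-Raphson formula: x_{n+1} = x_n - f(x_n)/f'(x_n)

Iteration 1:
  f(0.000000) = 4.000000
  f'(0.000000) = -5.000000
  x_1 = 0.000000 - 4.000000/(-5.000000) = 0.800000
Iteration 2:
  f(0.800000) = 0.512000
  f'(0.800000) = -3.080000
  x_2 = 0.800000 - 0.512000/(-3.080000) = 0.966234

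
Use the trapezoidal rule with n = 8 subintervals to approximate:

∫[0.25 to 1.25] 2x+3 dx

f(x) = 2x+3
a = 0.25, b = 1.25, n = 8
h = (b - a)/n = 0.125000

Trapezoidal rule: (h/2)[f(x₀) + 2f(x₁) + 2f(x₂) + ... + f(xₙ)]

x_0 = 0.2500, f(x_0) = 3.500000, coefficient = 1
x_1 = 0.3750, f(x_1) = 3.750000, coefficient = 2
x_2 = 0.5000, f(x_2) = 4.000000, coefficient = 2
x_3 = 0.6250, f(x_3) = 4.250000, coefficient = 2
x_4 = 0.7500, f(x_4) = 4.500000, coefficient = 2
x_5 = 0.8750, f(x_5) = 4.750000, coefficient = 2
x_6 = 1.0000, f(x_6) = 5.000000, coefficient = 2
x_7 = 1.1250, f(x_7) = 5.250000, coefficient = 2
x_8 = 1.2500, f(x_8) = 5.500000, coefficient = 1

I ≈ (0.125000/2) × 72.000000 = 4.500000
Exact value: 4.500000
Error: 0.000000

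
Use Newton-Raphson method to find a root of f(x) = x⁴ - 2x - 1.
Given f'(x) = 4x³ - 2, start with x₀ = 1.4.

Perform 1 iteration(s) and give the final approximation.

f(x) = x⁴ - 2x - 1
f'(x) = 4x³ - 2
x₀ = 1.4

Newton-Raphson formula: x_{n+1} = x_n - f(x_n)/f'(x_n)

Iteration 1:
  f(1.400000) = 0.041600
  f'(1.400000) = 8.976000
  x_1 = 1.400000 - 0.041600/8.976000 = 1.395365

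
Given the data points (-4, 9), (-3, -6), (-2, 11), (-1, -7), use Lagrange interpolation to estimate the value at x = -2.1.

Lagrange interpolation formula:
P(x) = Σ yᵢ × Lᵢ(x)
where Lᵢ(x) = Π_{j≠i} (x - xⱼ)/(xᵢ - xⱼ)

L_0(-2.1) = (-2.1 - (-3))/(-4 - (-3)) × (-2.1 - (-2))/(-4 - (-2)) × (-2.1 - (-1))/(-4 - (-1)) = -0.016500
L_1(-2.1) = (-2.1 - (-4))/(-3 - (-4)) × (-2.1 - (-2))/(-3 - (-2)) × (-2.1 - (-1))/(-3 - (-1)) = 0.104500
L_2(-2.1) = (-2.1 - (-4))/(-2 - (-4)) × (-2.1 - (-3))/(-2 - (-3)) × (-2.1 - (-1))/(-2 - (-1)) = 0.940500
L_3(-2.1) = (-2.1 - (-4))/(-1 - (-4)) × (-2.1 - (-3))/(-1 - (-3)) × (-2.1 - (-2))/(-1 - (-2)) = -0.028500

P(-2.1) = 9×L_0(-2.1) + (-6)×L_1(-2.1) + 11×L_2(-2.1) + (-7)×L_3(-2.1)
P(-2.1) = 9.769500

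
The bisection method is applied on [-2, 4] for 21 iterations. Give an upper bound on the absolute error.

Bisection error bound: |error| ≤ (b-a)/2^n
|error| ≤ (4 - (-2))/2^21 = 6/2^21
|error| ≤ 0.0000028610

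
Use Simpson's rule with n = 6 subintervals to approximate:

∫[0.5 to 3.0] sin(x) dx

f(x) = sin(x)
a = 0.5, b = 3.0, n = 6
h = (b - a)/n = 0.416667

Simpson's rule: (h/3)[f(x₀) + 4f(x₁) + 2f(x₂) + ... + f(xₙ)]

x_0 = 0.5000, f(x_0) = 0.479426, coefficient = 1
x_1 = 0.9167, f(x_1) = 0.793578, coefficient = 4
x_2 = 1.3333, f(x_2) = 0.971938, coefficient = 2
x_3 = 1.7500, f(x_3) = 0.983986, coefficient = 4
x_4 = 2.1667, f(x_4) = 0.827660, coefficient = 2
x_5 = 2.5833, f(x_5) = 0.529711, coefficient = 4
x_6 = 3.0000, f(x_6) = 0.141120, coefficient = 1

I ≈ (0.416667/3) × 13.448839 = 1.867894
Exact value: 1.867575
Error: 0.000319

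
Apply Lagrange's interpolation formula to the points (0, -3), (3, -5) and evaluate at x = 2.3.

Lagrange interpolation formula:
P(x) = Σ yᵢ × Lᵢ(x)
where Lᵢ(x) = Π_{j≠i} (x - xⱼ)/(xᵢ - xⱼ)

L_0(2.3) = (2.3 - 3)/(0 - 3) = 0.233333
L_1(2.3) = (2.3 - 0)/(3 - 0) = 0.766667

P(2.3) = (-3)×L_0(2.3) + (-5)×L_1(2.3)
P(2.3) = -4.533333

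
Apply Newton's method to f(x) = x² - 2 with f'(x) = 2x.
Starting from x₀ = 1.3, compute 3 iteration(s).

f(x) = x² - 2
f'(x) = 2x
x₀ = 1.3

Newton-Raphson formula: x_{n+1} = x_n - f(x_n)/f'(x_n)

Iteration 1:
  f(1.300000) = -0.310000
  f'(1.300000) = 2.600000
  x_1 = 1.300000 - (-0.310000)/2.600000 = 1.419231
Iteration 2:
  f(1.419231) = 0.014216
  f'(1.419231) = 2.838462
  x_2 = 1.419231 - 0.014216/2.838462 = 1.414222
Iteration 3:
  f(1.414222) = 0.000025
  f'(1.414222) = 2.828445
  x_3 = 1.414222 - 0.000025/2.828445 = 1.414214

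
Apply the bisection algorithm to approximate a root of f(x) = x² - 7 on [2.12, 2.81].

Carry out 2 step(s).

f(x) = x² - 7
Initial interval: [2.12, 2.81]

Iteration 1:
  c_1 = (2.120000 + 2.810000)/2 = 2.465000
  f(c_1) = f(2.465000) = -0.923775
  f(a) × f(c) ≥ 0, new interval: [2.465000, 2.810000]
Iteration 2:
  c_2 = (2.465000 + 2.810000)/2 = 2.637500
  f(c_2) = f(2.637500) = -0.043594
  f(a) × f(c) ≥ 0, new interval: [2.637500, 2.810000]

After 2 iteration(s), the approximation is c_2 = 2.637500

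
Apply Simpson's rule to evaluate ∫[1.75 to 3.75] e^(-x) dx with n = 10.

f(x) = e^(-x)
a = 1.75, b = 3.75, n = 10
h = (b - a)/n = 0.200000

Simpson's rule: (h/3)[f(x₀) + 4f(x₁) + 2f(x₂) + ... + f(xₙ)]

x_0 = 1.7500, f(x_0) = 0.173774, coefficient = 1
x_1 = 1.9500, f(x_1) = 0.142274, coefficient = 4
x_2 = 2.1500, f(x_2) = 0.116484, coefficient = 2
x_3 = 2.3500, f(x_3) = 0.095369, coefficient = 4
x_4 = 2.5500, f(x_4) = 0.078082, coefficient = 2
x_5 = 2.7500, f(x_5) = 0.063928, coefficient = 4
x_6 = 2.9500, f(x_6) = 0.052340, coefficient = 2
x_7 = 3.1500, f(x_7) = 0.042852, coefficient = 4
x_8 = 3.3500, f(x_8) = 0.035084, coefficient = 2
x_9 = 3.5500, f(x_9) = 0.028725, coefficient = 4
x_10 = 3.7500, f(x_10) = 0.023518, coefficient = 1

I ≈ (0.200000/3) × 2.253863 = 0.150258
Exact value: 0.150256
Error: 0.000001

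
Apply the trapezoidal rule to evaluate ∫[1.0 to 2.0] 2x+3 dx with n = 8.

f(x) = 2x+3
a = 1.0, b = 2.0, n = 8
h = (b - a)/n = 0.125000

Trapezoidal rule: (h/2)[f(x₀) + 2f(x₁) + 2f(x₂) + ... + f(xₙ)]

x_0 = 1.0000, f(x_0) = 5.000000, coefficient = 1
x_1 = 1.1250, f(x_1) = 5.250000, coefficient = 2
x_2 = 1.2500, f(x_2) = 5.500000, coefficient = 2
x_3 = 1.3750, f(x_3) = 5.750000, coefficient = 2
x_4 = 1.5000, f(x_4) = 6.000000, coefficient = 2
x_5 = 1.6250, f(x_5) = 6.250000, coefficient = 2
x_6 = 1.7500, f(x_6) = 6.500000, coefficient = 2
x_7 = 1.8750, f(x_7) = 6.750000, coefficient = 2
x_8 = 2.0000, f(x_8) = 7.000000, coefficient = 1

I ≈ (0.125000/2) × 96.000000 = 6.000000
Exact value: 6.000000
Error: 0.000000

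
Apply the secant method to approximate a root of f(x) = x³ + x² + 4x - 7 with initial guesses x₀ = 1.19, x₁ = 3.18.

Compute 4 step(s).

f(x) = x³ + x² + 4x - 7
x₀ = 1.19, x₁ = 3.18

Secant formula: x_{n+1} = x_n - f(x_n)(x_n - x_{n-1})/(f(x_n) - f(x_{n-1}))

Iteration 1:
  f(1.190000) = 0.861259
  f(3.180000) = 47.989832
  x_2 = 3.180000 - 47.989832×(3.180000 - 1.190000)/(47.989832 - 0.861259)
       = 1.153633
Iteration 2:
  f(3.180000) = 47.989832
  f(1.153633) = 0.480740
  x_3 = 1.153633 - 0.480740×(1.153633 - 3.180000)/(0.480740 - 47.989832)
       = 1.133129
Iteration 3:
  f(1.153633) = 0.480740
  f(1.133129) = 0.271412
  x_4 = 1.133129 - 0.271412×(1.133129 - 1.153633)/(0.271412 - 0.480740)
       = 1.106543
Iteration 4:
  f(1.133129) = 0.271412
  f(1.106543) = 0.005500
  x_5 = 1.106543 - 0.005500×(1.106543 - 1.133129)/(0.005500 - 0.271412)
       = 1.105993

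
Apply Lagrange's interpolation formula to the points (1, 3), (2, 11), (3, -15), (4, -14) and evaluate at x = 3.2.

Lagrange interpolation formula:
P(x) = Σ yᵢ × Lᵢ(x)
where Lᵢ(x) = Π_{j≠i} (x - xⱼ)/(xᵢ - xⱼ)

L_0(3.2) = (3.2 - 2)/(1 - 2) × (3.2 - 3)/(1 - 3) × (3.2 - 4)/(1 - 4) = 0.032000
L_1(3.2) = (3.2 - 1)/(2 - 1) × (3.2 - 3)/(2 - 3) × (3.2 - 4)/(2 - 4) = -0.176000
L_2(3.2) = (3.2 - 1)/(3 - 1) × (3.2 - 2)/(3 - 2) × (3.2 - 4)/(3 - 4) = 1.056000
L_3(3.2) = (3.2 - 1)/(4 - 1) × (3.2 - 2)/(4 - 2) × (3.2 - 3)/(4 - 3) = 0.088000

P(3.2) = 3×L_0(3.2) + 11×L_1(3.2) + (-15)×L_2(3.2) + (-14)×L_3(3.2)
P(3.2) = -18.912000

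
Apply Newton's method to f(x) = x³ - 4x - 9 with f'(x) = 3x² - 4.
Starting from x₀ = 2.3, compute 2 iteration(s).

f(x) = x³ - 4x - 9
f'(x) = 3x² - 4
x₀ = 2.3

Newton-Raphson formula: x_{n+1} = x_n - f(x_n)/f'(x_n)

Iteration 1:
  f(2.300000) = -6.033000
  f'(2.300000) = 11.870000
  x_1 = 2.300000 - (-6.033000)/11.870000 = 2.808256
Iteration 2:
  f(2.808256) = 1.913732
  f'(2.808256) = 19.658907
  x_2 = 2.808256 - 1.913732/19.658907 = 2.710909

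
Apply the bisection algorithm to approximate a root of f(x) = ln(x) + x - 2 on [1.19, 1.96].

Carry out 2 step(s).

f(x) = ln(x) + x - 2
Initial interval: [1.19, 1.96]

Iteration 1:
  c_1 = (1.190000 + 1.960000)/2 = 1.575000
  f(c_1) = f(1.575000) = 0.029255
  f(a) × f(c) < 0, new interval: [1.190000, 1.575000]
Iteration 2:
  c_2 = (1.190000 + 1.575000)/2 = 1.382500
  f(c_2) = f(1.382500) = -0.293607
  f(a) × f(c) ≥ 0, new interval: [1.382500, 1.575000]

After 2 iteration(s), the approximation is c_2 = 1.382500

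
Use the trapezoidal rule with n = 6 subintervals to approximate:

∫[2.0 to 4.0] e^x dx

f(x) = e^x
a = 2.0, b = 4.0, n = 6
h = (b - a)/n = 0.333333

Trapezoidal rule: (h/2)[f(x₀) + 2f(x₁) + 2f(x₂) + ... + f(xₙ)]

x_0 = 2.0000, f(x_0) = 7.389056, coefficient = 1
x_1 = 2.3333, f(x_1) = 10.312259, coefficient = 2
x_2 = 2.6667, f(x_2) = 14.391916, coefficient = 2
x_3 = 3.0000, f(x_3) = 20.085537, coefficient = 2
x_4 = 3.3333, f(x_4) = 28.031625, coefficient = 2
x_5 = 3.6667, f(x_5) = 39.121284, coefficient = 2
x_6 = 4.0000, f(x_6) = 54.598150, coefficient = 1

I ≈ (0.333333/2) × 285.872447 = 47.645408
Exact value: 47.209094
Error: 0.436314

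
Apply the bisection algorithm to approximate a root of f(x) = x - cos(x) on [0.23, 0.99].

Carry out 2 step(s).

f(x) = x - cos(x)
Initial interval: [0.23, 0.99]

Iteration 1:
  c_1 = (0.230000 + 0.990000)/2 = 0.610000
  f(c_1) = f(0.610000) = -0.209648
  f(a) × f(c) ≥ 0, new interval: [0.610000, 0.990000]
Iteration 2:
  c_2 = (0.610000 + 0.990000)/2 = 0.800000
  f(c_2) = f(0.800000) = 0.103293
  f(a) × f(c) < 0, new interval: [0.610000, 0.800000]

After 2 iteration(s), the approximation is c_2 = 0.800000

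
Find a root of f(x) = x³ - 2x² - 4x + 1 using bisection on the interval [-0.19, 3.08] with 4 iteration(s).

f(x) = x³ - 2x² - 4x + 1
Initial interval: [-0.19, 3.08]

Iteration 1:
  c_1 = (-0.190000 + 3.080000)/2 = 1.445000
  f(c_1) = f(1.445000) = -5.938854
  f(a) × f(c) < 0, new interval: [-0.190000, 1.445000]
Iteration 2:
  c_2 = (-0.190000 + 1.445000)/2 = 0.627500
  f(c_2) = f(0.627500) = -2.050430
  f(a) × f(c) < 0, new interval: [-0.190000, 0.627500]
Iteration 3:
  c_3 = (-0.190000 + 0.627500)/2 = 0.218750
  f(c_3) = f(0.218750) = 0.039764
  f(a) × f(c) ≥ 0, new interval: [0.218750, 0.627500]
Iteration 4:
  c_4 = (0.218750 + 0.627500)/2 = 0.423125
  f(c_4) = f(0.423125) = -0.974815
  f(a) × f(c) < 0, new interval: [0.218750, 0.423125]

After 4 iteration(s), the approximation is c_4 = 0.423125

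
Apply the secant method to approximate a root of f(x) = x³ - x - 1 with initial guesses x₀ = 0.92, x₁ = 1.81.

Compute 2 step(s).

f(x) = x³ - x - 1
x₀ = 0.92, x₁ = 1.81

Secant formula: x_{n+1} = x_n - f(x_n)(x_n - x_{n-1})/(f(x_n) - f(x_{n-1}))

Iteration 1:
  f(0.920000) = -1.141312
  f(1.810000) = 3.119741
  x_2 = 1.810000 - 3.119741×(1.810000 - 0.920000)/(3.119741 - (-1.141312))
       = 1.158384
Iteration 2:
  f(1.810000) = 3.119741
  f(1.158384) = -0.604002
  x_3 = 1.158384 - (-0.604002)×(1.158384 - 1.810000)/(-0.604002 - 3.119741)
       = 1.264078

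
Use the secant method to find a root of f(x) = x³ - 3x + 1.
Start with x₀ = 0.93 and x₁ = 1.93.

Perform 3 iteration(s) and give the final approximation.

f(x) = x³ - 3x + 1
x₀ = 0.93, x₁ = 1.93

Secant formula: x_{n+1} = x_n - f(x_n)(x_n - x_{n-1})/(f(x_n) - f(x_{n-1}))

Iteration 1:
  f(0.930000) = -0.985643
  f(1.930000) = 2.399057
  x_2 = 1.930000 - 2.399057×(1.930000 - 0.930000)/(2.399057 - (-0.985643))
       = 1.221205
Iteration 2:
  f(1.930000) = 2.399057
  f(1.221205) = -0.842380
  x_3 = 1.221205 - (-0.842380)×(1.221205 - 1.930000)/(-0.842380 - 2.399057)
       = 1.405406
Iteration 3:
  f(1.221205) = -0.842380
  f(1.405406) = -0.440308
  x_4 = 1.405406 - (-0.440308)×(1.405406 - 1.221205)/(-0.440308 - (-0.842380))
       = 1.607123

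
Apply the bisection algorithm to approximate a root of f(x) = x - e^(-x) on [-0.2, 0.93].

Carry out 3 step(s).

f(x) = x - e^(-x)
Initial interval: [-0.2, 0.93]

Iteration 1:
  c_1 = (-0.200000 + 0.930000)/2 = 0.365000
  f(c_1) = f(0.365000) = -0.329197
  f(a) × f(c) ≥ 0, new interval: [0.365000, 0.930000]
Iteration 2:
  c_2 = (0.365000 + 0.930000)/2 = 0.647500
  f(c_2) = f(0.647500) = 0.124147
  f(a) × f(c) < 0, new interval: [0.365000, 0.647500]
Iteration 3:
  c_3 = (0.365000 + 0.647500)/2 = 0.506250
  f(c_3) = f(0.506250) = -0.096502
  f(a) × f(c) ≥ 0, new interval: [0.506250, 0.647500]

After 3 iteration(s), the approximation is c_3 = 0.506250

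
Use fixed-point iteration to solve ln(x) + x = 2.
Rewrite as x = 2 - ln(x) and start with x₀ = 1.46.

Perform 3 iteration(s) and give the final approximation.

Equation: ln(x) + x = 2
Fixed-point form: x = 2 - ln(x)
x₀ = 1.46

x_1 = g(1.460000) = 1.621564
x_2 = g(1.621564) = 1.516609
x_3 = g(1.516609) = 1.583523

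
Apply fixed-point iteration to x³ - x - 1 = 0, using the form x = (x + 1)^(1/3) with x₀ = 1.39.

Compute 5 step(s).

Equation: x³ - x - 1 = 0
Fixed-point form: x = (x + 1)^(1/3)
x₀ = 1.39

x_1 = g(1.390000) = 1.337004
x_2 = g(1.337004) = 1.327048
x_3 = g(1.327048) = 1.325160
x_4 = g(1.325160) = 1.324802
x_5 = g(1.324802) = 1.324734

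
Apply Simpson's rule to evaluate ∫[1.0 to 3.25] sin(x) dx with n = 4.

f(x) = sin(x)
a = 1.0, b = 3.25, n = 4
h = (b - a)/n = 0.562500

Simpson's rule: (h/3)[f(x₀) + 4f(x₁) + 2f(x₂) + ... + f(xₙ)]

x_0 = 1.0000, f(x_0) = 0.841471, coefficient = 1
x_1 = 1.5625, f(x_1) = 0.999966, coefficient = 4
x_2 = 2.1250, f(x_2) = 0.850320, coefficient = 2
x_3 = 2.6875, f(x_3) = 0.438647, coefficient = 4
x_4 = 3.2500, f(x_4) = -0.108195, coefficient = 1

I ≈ (0.562500/3) × 8.188366 = 1.535319
Exact value: 1.534432
Error: 0.000887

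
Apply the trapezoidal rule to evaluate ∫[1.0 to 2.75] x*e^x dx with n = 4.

f(x) = x*e^x
a = 1.0, b = 2.75, n = 4
h = (b - a)/n = 0.437500

Trapezoidal rule: (h/2)[f(x₀) + 2f(x₁) + 2f(x₂) + ... + f(xₙ)]

x_0 = 1.0000, f(x_0) = 2.718282, coefficient = 1
x_1 = 1.4375, f(x_1) = 6.052101, coefficient = 2
x_2 = 1.8750, f(x_2) = 12.226536, coefficient = 2
x_3 = 2.3125, f(x_3) = 23.355423, coefficient = 2
x_4 = 2.7500, f(x_4) = 43.017238, coefficient = 1

I ≈ (0.437500/2) × 129.003639 = 28.219546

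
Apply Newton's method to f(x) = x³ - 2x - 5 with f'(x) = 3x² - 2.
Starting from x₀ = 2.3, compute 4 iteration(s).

f(x) = x³ - 2x - 5
f'(x) = 3x² - 2
x₀ = 2.3

Newton-Raphson formula: x_{n+1} = x_n - f(x_n)/f'(x_n)

Iteration 1:
  f(2.300000) = 2.567000
  f'(2.300000) = 13.870000
  x_1 = 2.300000 - 2.567000/13.870000 = 2.114924
Iteration 2:
  f(2.114924) = 0.230006
  f'(2.114924) = 11.418714
  x_2 = 2.114924 - 0.230006/11.418714 = 2.094781
Iteration 3:
  f(2.094781) = 0.002566
  f'(2.094781) = 11.164327
  x_3 = 2.094781 - 0.002566/11.164327 = 2.094552
Iteration 4:
  f(2.094552) = 0.000000
  f'(2.094552) = 11.161438
  x_4 = 2.094552 - 0.000000/11.161438 = 2.094551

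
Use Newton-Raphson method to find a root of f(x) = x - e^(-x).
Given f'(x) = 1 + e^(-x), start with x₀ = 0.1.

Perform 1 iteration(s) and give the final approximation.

f(x) = x - e^(-x)
f'(x) = 1 + e^(-x)
x₀ = 0.1

Newton-Raphson formula: x_{n+1} = x_n - f(x_n)/f'(x_n)

Iteration 1:
  f(0.100000) = -0.804837
  f'(0.100000) = 1.904837
  x_1 = 0.100000 - (-0.804837)/1.904837 = 0.522523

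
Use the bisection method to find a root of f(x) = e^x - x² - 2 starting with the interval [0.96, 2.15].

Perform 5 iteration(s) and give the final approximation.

f(x) = e^x - x² - 2
Initial interval: [0.96, 2.15]

Iteration 1:
  c_1 = (0.960000 + 2.150000)/2 = 1.555000
  f(c_1) = f(1.555000) = 0.317062
  f(a) × f(c) < 0, new interval: [0.960000, 1.555000]
Iteration 2:
  c_2 = (0.960000 + 1.555000)/2 = 1.257500
  f(c_2) = f(1.257500) = -0.064687
  f(a) × f(c) ≥ 0, new interval: [1.257500, 1.555000]
Iteration 3:
  c_3 = (1.257500 + 1.555000)/2 = 1.406250
  f(c_3) = f(1.406250) = 0.103085
  f(a) × f(c) < 0, new interval: [1.257500, 1.406250]
Iteration 4:
  c_4 = (1.257500 + 1.406250)/2 = 1.331875
  f(c_4) = f(1.331875) = 0.014248
  f(a) × f(c) < 0, new interval: [1.257500, 1.331875]
Iteration 5:
  c_5 = (1.257500 + 1.331875)/2 = 1.294687
  f(c_5) = f(1.294687) = -0.026361
  f(a) × f(c) ≥ 0, new interval: [1.294687, 1.331875]

After 5 iteration(s), the approximation is c_5 = 1.294687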